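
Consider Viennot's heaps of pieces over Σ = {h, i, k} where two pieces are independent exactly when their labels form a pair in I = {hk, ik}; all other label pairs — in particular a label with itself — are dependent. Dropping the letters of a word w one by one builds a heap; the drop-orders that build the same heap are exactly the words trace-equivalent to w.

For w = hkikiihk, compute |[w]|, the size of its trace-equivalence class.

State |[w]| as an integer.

56

0(h) covers ∅
1(k) covers ∅
2(i) covers 0:h
3(k) covers 1:k
4(i) covers 2:i
5(i) covers 4:i
6(h) covers 5:i
7(k) covers 3:k
floor of heap: 0:h, 1:k
completions by unplaced set U, small U first (add the entries for U minus each lowest piece of U):
  |U|=1: {6}:1  {7}:1
  |U|=2: {3,7}:1  {5,6}:1  {6,7}:2
  |U|=3: {1,3,7}:1  {3,6,7}:3  {4,5,6}:1  {5,6,7}:3
  |U|=4: {1,3,6,7}:4  {2,4,5,6}:1  {3,5,6,7}:6  {4,5,6,7}:4
  |U|=5: {0,2,4,5,6}:1  {1,3,5,6,7}:10  {2,4,5,6,7}:5  {3,4,5,6,7}:10
  |U|=6: {0,2,4,5,6,7}:6  {1,3,4,5,6,7}:20  {2,3,4,5,6,7}:15
  start at 0(h): 35
  start at 1(k): 21
sum over floor = 56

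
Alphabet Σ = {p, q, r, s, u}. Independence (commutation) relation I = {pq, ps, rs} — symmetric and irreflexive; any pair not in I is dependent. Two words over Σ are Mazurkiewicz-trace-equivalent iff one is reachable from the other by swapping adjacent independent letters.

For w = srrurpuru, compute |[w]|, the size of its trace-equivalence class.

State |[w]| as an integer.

#0=s has no predecessor
#1=r has no predecessor
#2=r depends on [1:r]
#3=u depends on [0:s, 2:r]
#4=r depends on [3:u]
#5=p depends on [4:r]
#6=u depends on [5:p]
#7=r depends on [6:u]
#8=u depends on [7:r]
sources: [0:s, 1:r]
N(rest) = Σ N(rest − s) over sources s of rest; N(one piece) = 1:
  size 1 → [8]=1
  size 2 → [7,8]=1
  size 3 → [6,7,8]=1
  size 4 → [5,6,7,8]=1
  size 5 → [4,5,6,7,8]=1
  size 6 → [3,4,5,6,7,8]=1
  size 7 → [0,3,4,5,6,7,8]=1  [2,3,4,5,6,7,8]=1
  first=0(s) contributes 1
  first=1(r) contributes 2
|[w]| = 3

3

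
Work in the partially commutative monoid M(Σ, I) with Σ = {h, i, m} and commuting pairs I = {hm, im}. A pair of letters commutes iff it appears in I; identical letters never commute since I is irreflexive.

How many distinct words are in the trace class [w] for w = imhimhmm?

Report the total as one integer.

70

0(i) covers ∅
1(m) covers ∅
2(h) covers 0:i
3(i) covers 2:h
4(m) covers 1:m
5(h) covers 3:i
6(m) covers 4:m
7(m) covers 6:m
floor of heap: 0:i, 1:m
completions by unplaced set U, small U first (add the entries for U minus each lowest piece of U):
  |U|=1: {5}:1  {7}:1
  |U|=2: {3,5}:1  {5,7}:2  {6,7}:1
  |U|=3: {2,3,5}:1  {3,5,7}:3  {4,6,7}:1  {5,6,7}:3
  |U|=4: {0,2,3,5}:1  {1,4,6,7}:1  {2,3,5,7}:4  {3,5,6,7}:6  {4,5,6,7}:4
  |U|=5: {0,2,3,5,7}:5  {1,4,5,6,7}:5  {2,3,5,6,7}:10  {3,4,5,6,7}:10
  |U|=6: {0,2,3,5,6,7}:15  {1,3,4,5,6,7}:15  {2,3,4,5,6,7}:20
  start at 0(i): 35
  start at 1(m): 35
sum over floor = 70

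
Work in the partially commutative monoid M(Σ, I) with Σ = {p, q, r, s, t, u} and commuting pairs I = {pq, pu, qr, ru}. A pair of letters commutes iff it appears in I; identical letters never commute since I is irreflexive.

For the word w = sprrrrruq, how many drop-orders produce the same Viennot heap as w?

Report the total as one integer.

piece 0:s — minimal
piece 1:p rests on {0:s}
piece 2:r rests on {1:p}
piece 3:r rests on {2:r}
piece 4:r rests on {3:r}
piece 5:r rests on {4:r}
piece 6:r rests on {5:r}
piece 7:u rests on {0:s}
piece 8:q rests on {7:u}
minimal pieces: {0:s}
ways to finish when only these pieces remain (= sum over removing one remaining piece with nothing left below it):
  1 left: {6}→1  {8}→1
  2 left: {5,6}→1  {6,8}→2  {7,8}→1
  3 left: {4,5,6}→1  {5,6,8}→3  {6,7,8}→3
  4 left: {3,4,5,6}→1  {4,5,6,8}→4  {5,6,7,8}→6
  5 left: {2,3,4,5,6}→1  {3,4,5,6,8}→5  {4,5,6,7,8}→10
  6 left: {1,2,3,4,5,6}→1  {2,3,4,5,6,8}→6  {3,4,5,6,7,8}→15
  7 left: {1,2,3,4,5,6,8}→7  {2,3,4,5,6,7,8}→21
  placing 0:s first → 28 extensions

28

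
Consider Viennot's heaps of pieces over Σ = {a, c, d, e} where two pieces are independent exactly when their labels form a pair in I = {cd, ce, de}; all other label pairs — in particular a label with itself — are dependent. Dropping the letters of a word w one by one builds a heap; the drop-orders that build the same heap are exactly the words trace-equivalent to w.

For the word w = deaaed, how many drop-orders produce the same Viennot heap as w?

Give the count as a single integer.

drop 0:d onto floor
drop 1:e onto floor
drop 2:a onto {0:d, 1:e}
drop 3:a onto {2:a}
drop 4:e onto {3:a}
drop 5:d onto {3:a}
ground layer = {0:d, 1:e}
drop-orders for the pieces not yet dropped (sum over which currently-grounded one goes next):
  1 to go: {4} 1  {5} 1
  2 to go: {4,5} 2
  3 to go: {3,4,5} 2
  4 to go: {2,3,4,5} 2
  if 0:d drops first: 2 orders
  if 1:e drops first: 2 orders
heap linearizations: 4

4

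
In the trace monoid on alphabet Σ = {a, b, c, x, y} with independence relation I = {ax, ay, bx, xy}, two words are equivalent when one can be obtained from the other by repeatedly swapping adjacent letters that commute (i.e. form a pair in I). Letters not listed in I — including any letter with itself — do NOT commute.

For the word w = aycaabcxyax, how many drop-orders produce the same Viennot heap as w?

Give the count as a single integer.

#0=a has no predecessor
#1=y has no predecessor
#2=c depends on [0:a, 1:y]
#3=a depends on [2:c]
#4=a depends on [3:a]
#5=b depends on [4:a]
#6=c depends on [5:b]
#7=x depends on [6:c]
#8=y depends on [6:c]
#9=a depends on [6:c]
#10=x depends on [7:x]
sources: [0:a, 1:y]
N(rest) = Σ N(rest − s) over sources s of rest; N(one piece) = 1:
  size 1 → [8]=1  [9]=1  [10]=1
  size 2 → [7,10]=1  [8,9]=2  [8,10]=2  [9,10]=2
  size 3 → [7,8,10]=3  [7,9,10]=3  [8,9,10]=6
  size 4 → [7,8,9,10]=12
  size 5 → [6,7,8,9,10]=12
  size 6 → [5,6,7,8,9,10]=12
  size 7 → [4,5,6,7,8,9,10]=12
  size 8 → [3,4,5,6,7,8,9,10]=12
  size 9 → [2,3,4,5,6,7,8,9,10]=12
  first=0(a) contributes 12
  first=1(y) contributes 12
|[w]| = 24

24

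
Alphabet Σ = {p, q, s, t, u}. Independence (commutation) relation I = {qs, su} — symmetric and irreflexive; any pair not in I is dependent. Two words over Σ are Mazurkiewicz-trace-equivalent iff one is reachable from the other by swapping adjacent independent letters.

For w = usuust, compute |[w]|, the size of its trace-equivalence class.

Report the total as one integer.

0(u) covers ∅
1(s) covers ∅
2(u) covers 0:u
3(u) covers 2:u
4(s) covers 1:s
5(t) covers 3:u, 4:s
floor of heap: 0:u, 1:s
completions by unplaced set U, small U first (add the entries for U minus each lowest piece of U):
  |U|=1: {5}:1
  |U|=2: {3,5}:1  {4,5}:1
  |U|=3: {1,4,5}:1  {2,3,5}:1  {3,4,5}:2
  |U|=4: {0,2,3,5}:1  {1,3,4,5}:3  {2,3,4,5}:3
  start at 0(u): 6
  start at 1(s): 4
sum over floor = 10

10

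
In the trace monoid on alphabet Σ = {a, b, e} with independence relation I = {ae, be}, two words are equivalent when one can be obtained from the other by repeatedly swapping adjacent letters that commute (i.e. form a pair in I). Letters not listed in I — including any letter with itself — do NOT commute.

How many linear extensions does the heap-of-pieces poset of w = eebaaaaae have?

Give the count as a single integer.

piece 0:e — minimal
piece 1:e rests on {0:e}
piece 2:b — minimal
piece 3:a rests on {2:b}
piece 4:a rests on {3:a}
piece 5:a rests on {4:a}
piece 6:a rests on {5:a}
piece 7:a rests on {6:a}
piece 8:e rests on {1:e}
minimal pieces: {0:e, 2:b}
ways to finish when only these pieces remain (= sum over removing one remaining piece with nothing left below it):
  1 left: {7}→1  {8}→1
  2 left: {1,8}→1  {6,7}→1  {7,8}→2
  3 left: {0,1,8}→1  {1,7,8}→3  {5,6,7}→1  {6,7,8}→3
  4 left: {0,1,7,8}→4  {1,6,7,8}→6  {4,5,6,7}→1  {5,6,7,8}→4
  5 left: {0,1,6,7,8}→10  {1,5,6,7,8}→10  {3,4,5,6,7}→1  {4,5,6,7,8}→5
  6 left: {0,1,5,6,7,8}→20  {1,4,5,6,7,8}→15  {2,3,4,5,6,7}→1  {3,4,5,6,7,8}→6
  7 left: {0,1,4,5,6,7,8}→35  {1,3,4,5,6,7,8}→21  {2,3,4,5,6,7,8}→7
  placing 0:e first → 28 extensions
  placing 2:b first → 56 extensions
total linear extensions = 84

84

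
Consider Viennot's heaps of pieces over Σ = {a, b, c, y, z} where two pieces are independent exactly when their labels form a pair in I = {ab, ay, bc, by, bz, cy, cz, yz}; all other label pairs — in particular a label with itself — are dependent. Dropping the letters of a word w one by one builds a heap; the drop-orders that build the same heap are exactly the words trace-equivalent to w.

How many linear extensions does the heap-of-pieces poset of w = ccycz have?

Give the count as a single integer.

20

0(c) covers ∅
1(c) covers 0:c
2(y) covers ∅
3(c) covers 1:c
4(z) covers ∅
floor of heap: 0:c, 2:y, 4:z
completions by unplaced set U, small U first (add the entries for U minus each lowest piece of U):
  |U|=1: {2}:1  {3}:1  {4}:1
  |U|=2: {1,3}:1  {2,3}:2  {2,4}:2  {3,4}:2
  |U|=3: {0,1,3}:1  {1,2,3}:3  {1,3,4}:3  {2,3,4}:6
  start at 0(c): 12
  start at 2(y): 4
  start at 4(z): 4
sum over floor = 20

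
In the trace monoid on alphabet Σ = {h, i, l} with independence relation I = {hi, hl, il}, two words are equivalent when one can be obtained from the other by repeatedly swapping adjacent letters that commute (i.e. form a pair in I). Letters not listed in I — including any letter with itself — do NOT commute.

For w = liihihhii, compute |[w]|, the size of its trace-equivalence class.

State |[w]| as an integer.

504

drop 0:l onto floor
drop 1:i onto floor
drop 2:i onto {1:i}
drop 3:h onto floor
drop 4:i onto {2:i}
drop 5:h onto {3:h}
drop 6:h onto {5:h}
drop 7:i onto {4:i}
drop 8:i onto {7:i}
ground layer = {0:l, 1:i, 3:h}
drop-orders for the pieces not yet dropped (sum over which currently-grounded one goes next):
  1 to go: {0} 1  {6} 1  {8} 1
  2 to go: {0,6} 2  {0,8} 2  {5,6} 1  {6,8} 2  {7,8} 1
  3 to go: {0,5,6} 3  {0,6,8} 6  {0,7,8} 3  {3,5,6} 1  {4,7,8} 1  {5,6,8} 3  {6,7,8} 3
  4 to go: {0,3,5,6} 4  {0,4,7,8} 4  {0,5,6,8} 12  {0,6,7,8} 12  {2,4,7,8} 1  {3,5,6,8} 4  {4,6,7,8} 4  {5,6,7,8} 6
  5 to go: {0,2,4,7,8} 5  {0,3,5,6,8} 20  {0,4,6,7,8} 20  {0,5,6,7,8} 30  {1,2,4,7,8} 1  {2,4,6,7,8} 5  {3,5,6,7,8} 10  {4,5,6,7,8} 10
  6 to go: {0,1,2,4,7,8} 6  {0,2,4,6,7,8} 30  {0,3,5,6,7,8} 60  {0,4,5,6,7,8} 60  {1,2,4,6,7,8} 6  {2,4,5,6,7,8} 15  {3,4,5,6,7,8} 20
  7 to go: {0,1,2,4,6,7,8} 42  {0,2,4,5,6,7,8} 105  {0,3,4,5,6,7,8} 140  {1,2,4,5,6,7,8} 21  {2,3,4,5,6,7,8} 35
  if 0:l drops first: 56 orders
  if 1:i drops first: 280 orders
  if 3:h drops first: 168 orders
heap linearizations: 504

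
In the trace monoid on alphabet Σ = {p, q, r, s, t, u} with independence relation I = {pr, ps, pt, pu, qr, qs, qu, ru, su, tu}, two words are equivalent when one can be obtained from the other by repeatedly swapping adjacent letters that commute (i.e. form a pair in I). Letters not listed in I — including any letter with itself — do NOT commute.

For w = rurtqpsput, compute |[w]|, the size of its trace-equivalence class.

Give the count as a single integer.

0(r) covers ∅
1(u) covers ∅
2(r) covers 0:r
3(t) covers 2:r
4(q) covers 3:t
5(p) covers 4:q
6(s) covers 3:t
7(p) covers 5:p
8(u) covers 1:u
9(t) covers 4:q, 6:s
floor of heap: 0:r, 1:u
completions by unplaced set U, small U first (add the entries for U minus each lowest piece of U):
  |U|=1: {7}:1  {8}:1  {9}:1
  |U|=2: {1,8}:1  {5,7}:1  {6,9}:1  {7,8}:2  {7,9}:2  {8,9}:2
  |U|=3: {1,7,8}:3  {1,8,9}:3  {5,7,8}:3  {5,7,9}:3  {6,7,9}:3  {6,8,9}:3  {7,8,9}:6
  |U|=4: {1,5,7,8}:6  {1,6,8,9}:6  {1,7,8,9}:12  {4,5,7,9}:3  {5,6,7,9}:6  {5,7,8,9}:12  {6,7,8,9}:12
  |U|=5: {1,5,7,8,9}:30  {1,6,7,8,9}:30  {4,5,6,7,9}:9  {4,5,7,8,9}:15  {5,6,7,8,9}:30
  |U|=6: {1,4,5,7,8,9}:45  {1,5,6,7,8,9}:90  {3,4,5,6,7,9}:9  {4,5,6,7,8,9}:54
  |U|=7: {1,4,5,6,7,8,9}:189  {2,3,4,5,6,7,9}:9  {3,4,5,6,7,8,9}:63
  |U|=8: {0,2,3,4,5,6,7,9}:9  {1,3,4,5,6,7,8,9}:252  {2,3,4,5,6,7,8,9}:72
  start at 0(r): 324
  start at 1(u): 81
sum over floor = 405

405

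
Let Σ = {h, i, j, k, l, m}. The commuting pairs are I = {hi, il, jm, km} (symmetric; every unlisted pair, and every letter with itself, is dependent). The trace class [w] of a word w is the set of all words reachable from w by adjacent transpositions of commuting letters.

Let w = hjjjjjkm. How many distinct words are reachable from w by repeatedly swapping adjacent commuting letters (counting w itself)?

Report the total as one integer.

7

#0=h has no predecessor
#1=j depends on [0:h]
#2=j depends on [1:j]
#3=j depends on [2:j]
#4=j depends on [3:j]
#5=j depends on [4:j]
#6=k depends on [5:j]
#7=m depends on [0:h]
sources: [0:h]
N(rest) = Σ N(rest − s) over sources s of rest; N(one piece) = 1:
  size 1 → [6]=1  [7]=1
  size 2 → [5,6]=1  [6,7]=2
  size 3 → [4,5,6]=1  [5,6,7]=3
  size 4 → [3,4,5,6]=1  [4,5,6,7]=4
  size 5 → [2,3,4,5,6]=1  [3,4,5,6,7]=5
  size 6 → [1,2,3,4,5,6]=1  [2,3,4,5,6,7]=6
  first=0(h) contributes 7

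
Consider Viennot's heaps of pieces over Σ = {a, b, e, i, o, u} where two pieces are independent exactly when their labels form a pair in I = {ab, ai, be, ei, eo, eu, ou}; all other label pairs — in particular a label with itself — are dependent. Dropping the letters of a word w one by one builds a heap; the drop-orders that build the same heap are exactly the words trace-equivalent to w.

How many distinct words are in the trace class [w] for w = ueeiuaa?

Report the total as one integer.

drop 0:u onto floor
drop 1:e onto floor
drop 2:e onto {1:e}
drop 3:i onto {0:u}
drop 4:u onto {3:i}
drop 5:a onto {2:e, 4:u}
drop 6:a onto {5:a}
ground layer = {0:u, 1:e}
drop-orders for the pieces not yet dropped (sum over which currently-grounded one goes next):
  1 to go: {6} 1
  2 to go: {5,6} 1
  3 to go: {2,5,6} 1  {4,5,6} 1
  4 to go: {1,2,5,6} 1  {2,4,5,6} 2  {3,4,5,6} 1
  5 to go: {0,3,4,5,6} 1  {1,2,4,5,6} 3  {2,3,4,5,6} 3
  if 0:u drops first: 6 orders
  if 1:e drops first: 4 orders
heap linearizations: 10

10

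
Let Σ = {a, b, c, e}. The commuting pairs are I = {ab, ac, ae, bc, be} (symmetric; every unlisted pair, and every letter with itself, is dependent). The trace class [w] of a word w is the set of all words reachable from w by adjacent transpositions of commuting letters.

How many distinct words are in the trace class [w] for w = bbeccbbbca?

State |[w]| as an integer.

1260

0(b) covers ∅
1(b) covers 0:b
2(e) covers ∅
3(c) covers 2:e
4(c) covers 3:c
5(b) covers 1:b
6(b) covers 5:b
7(b) covers 6:b
8(c) covers 4:c
9(a) covers ∅
floor of heap: 0:b, 2:e, 9:a
completions by unplaced set U, small U first (add the entries for U minus each lowest piece of U):
  |U|=1: {7}:1  {8}:1  {9}:1
  |U|=2: {4,8}:1  {6,7}:1  {7,8}:2  {7,9}:2  {8,9}:2
  |U|=3: {3,4,8}:1  {4,7,8}:3  {4,8,9}:3  {5,6,7}:1  {6,7,8}:3  {6,7,9}:3  {7,8,9}:6
  |U|=4: {1,5,6,7}:1  {2,3,4,8}:1  {3,4,7,8}:4  {3,4,8,9}:4  {4,6,7,8}:6  {4,7,8,9}:12  {5,6,7,8}:4  {5,6,7,9}:4  {6,7,8,9}:12
  |U|=5: {0,1,5,6,7}:1  {1,5,6,7,8}:5  {1,5,6,7,9}:5  {2,3,4,7,8}:5  {2,3,4,8,9}:5  {3,4,6,7,8}:10  {3,4,7,8,9}:20  {4,5,6,7,8}:10  {4,6,7,8,9}:30  {5,6,7,8,9}:20
  |U|=6: {0,1,5,6,7,8}:6  {0,1,5,6,7,9}:6  {1,4,5,6,7,8}:15  {1,5,6,7,8,9}:30  {2,3,4,6,7,8}:15  {2,3,4,7,8,9}:30  {3,4,5,6,7,8}:20  {3,4,6,7,8,9}:60  {4,5,6,7,8,9}:60
  |U|=7: {0,1,4,5,6,7,8}:21  {0,1,5,6,7,8,9}:42  {1,3,4,5,6,7,8}:35  {1,4,5,6,7,8,9}:105  {2,3,4,5,6,7,8}:35  {2,3,4,6,7,8,9}:105  {3,4,5,6,7,8,9}:140
  |U|=8: {0,1,3,4,5,6,7,8}:56  {0,1,4,5,6,7,8,9}:168  {1,2,3,4,5,6,7,8}:70  {1,3,4,5,6,7,8,9}:280  {2,3,4,5,6,7,8,9}:280
  start at 0(b): 630
  start at 2(e): 504
  start at 9(a): 126
sum over floor = 1260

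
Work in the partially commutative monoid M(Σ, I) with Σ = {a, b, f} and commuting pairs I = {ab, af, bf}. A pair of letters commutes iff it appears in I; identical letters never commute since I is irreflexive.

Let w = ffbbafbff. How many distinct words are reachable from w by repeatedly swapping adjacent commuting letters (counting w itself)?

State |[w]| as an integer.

piece 0:f — minimal
piece 1:f rests on {0:f}
piece 2:b — minimal
piece 3:b rests on {2:b}
piece 4:a — minimal
piece 5:f rests on {1:f}
piece 6:b rests on {3:b}
piece 7:f rests on {5:f}
piece 8:f rests on {7:f}
minimal pieces: {0:f, 2:b, 4:a}
ways to finish when only these pieces remain (= sum over removing one remaining piece with nothing left below it):
  1 left: {4}→1  {6}→1  {8}→1
  2 left: {3,6}→1  {4,6}→2  {4,8}→2  {6,8}→2  {7,8}→1
  3 left: {2,3,6}→1  {3,4,6}→3  {3,6,8}→3  {4,6,8}→6  {4,7,8}→3  {5,7,8}→1  {6,7,8}→3
  4 left: {1,5,7,8}→1  {2,3,4,6}→4  {2,3,6,8}→4  {3,4,6,8}→12  {3,6,7,8}→6  {4,5,7,8}→4  {4,6,7,8}→12  {5,6,7,8}→4
  5 left: {0,1,5,7,8}→1  {1,4,5,7,8}→5  {1,5,6,7,8}→5  {2,3,4,6,8}→20  {2,3,6,7,8}→10  {3,4,6,7,8}→30  {3,5,6,7,8}→10  {4,5,6,7,8}→20
  6 left: {0,1,4,5,7,8}→6  {0,1,5,6,7,8}→6  {1,3,5,6,7,8}→15  {1,4,5,6,7,8}→30  {2,3,4,6,7,8}→60  {2,3,5,6,7,8}→20  {3,4,5,6,7,8}→60
  7 left: {0,1,3,5,6,7,8}→21  {0,1,4,5,6,7,8}→42  {1,2,3,5,6,7,8}→35  {1,3,4,5,6,7,8}→105  {2,3,4,5,6,7,8}→140
  placing 0:f first → 280 extensions
  placing 2:b first → 168 extensions
  placing 4:a first → 56 extensions
total linear extensions = 504

504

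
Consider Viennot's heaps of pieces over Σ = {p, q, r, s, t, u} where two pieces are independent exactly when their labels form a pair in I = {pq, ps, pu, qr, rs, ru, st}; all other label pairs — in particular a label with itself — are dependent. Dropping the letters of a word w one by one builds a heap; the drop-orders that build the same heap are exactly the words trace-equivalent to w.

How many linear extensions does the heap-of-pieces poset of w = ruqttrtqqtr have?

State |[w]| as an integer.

3

#0=r has no predecessor
#1=u has no predecessor
#2=q depends on [1:u]
#3=t depends on [0:r, 2:q]
#4=t depends on [3:t]
#5=r depends on [4:t]
#6=t depends on [5:r]
#7=q depends on [6:t]
#8=q depends on [7:q]
#9=t depends on [8:q]
#10=r depends on [9:t]
sources: [0:r, 1:u]
N(rest) = Σ N(rest − s) over sources s of rest; N(one piece) = 1:
  size 1 → [10]=1
  size 2 → [9,10]=1
  size 3 → [8,9,10]=1
  size 4 → [7,8,9,10]=1
  size 5 → [6,7,8,9,10]=1
  size 6 → [5,6,7,8,9,10]=1
  size 7 → [4,5,6,7,8,9,10]=1
  size 8 → [3,4,5,6,7,8,9,10]=1
  size 9 → [0,3,4,5,6,7,8,9,10]=1  [2,3,4,5,6,7,8,9,10]=1
  first=0(r) contributes 1
  first=1(u) contributes 2
|[w]| = 3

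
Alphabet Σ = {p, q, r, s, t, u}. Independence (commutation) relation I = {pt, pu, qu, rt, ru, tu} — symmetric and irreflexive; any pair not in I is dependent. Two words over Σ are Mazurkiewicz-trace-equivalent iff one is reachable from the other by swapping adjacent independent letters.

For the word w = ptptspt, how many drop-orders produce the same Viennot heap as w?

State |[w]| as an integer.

12

piece 0:p — minimal
piece 1:t — minimal
piece 2:p rests on {0:p}
piece 3:t rests on {1:t}
piece 4:s rests on {2:p, 3:t}
piece 5:p rests on {4:s}
piece 6:t rests on {4:s}
minimal pieces: {0:p, 1:t}
ways to finish when only these pieces remain (= sum over removing one remaining piece with nothing left below it):
  1 left: {5}→1  {6}→1
  2 left: {5,6}→2
  3 left: {4,5,6}→2
  4 left: {2,4,5,6}→2  {3,4,5,6}→2
  5 left: {0,2,4,5,6}→2  {1,3,4,5,6}→2  {2,3,4,5,6}→4
  placing 0:p first → 6 extensions
  placing 1:t first → 6 extensions
total linear extensions = 12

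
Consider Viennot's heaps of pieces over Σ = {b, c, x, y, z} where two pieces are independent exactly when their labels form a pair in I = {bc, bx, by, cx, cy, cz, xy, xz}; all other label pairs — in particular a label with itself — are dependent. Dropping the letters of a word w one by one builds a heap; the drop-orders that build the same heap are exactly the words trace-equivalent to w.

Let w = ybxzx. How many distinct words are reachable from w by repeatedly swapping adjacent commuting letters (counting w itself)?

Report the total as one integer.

drop 0:y onto floor
drop 1:b onto floor
drop 2:x onto floor
drop 3:z onto {0:y, 1:b}
drop 4:x onto {2:x}
ground layer = {0:y, 1:b, 2:x}
drop-orders for the pieces not yet dropped (sum over which currently-grounded one goes next):
  1 to go: {3} 1  {4} 1
  2 to go: {0,3} 1  {1,3} 1  {2,4} 1  {3,4} 2
  3 to go: {0,1,3} 2  {0,3,4} 3  {1,3,4} 3  {2,3,4} 3
  if 0:y drops first: 6 orders
  if 1:b drops first: 6 orders
  if 2:x drops first: 8 orders
heap linearizations: 20

20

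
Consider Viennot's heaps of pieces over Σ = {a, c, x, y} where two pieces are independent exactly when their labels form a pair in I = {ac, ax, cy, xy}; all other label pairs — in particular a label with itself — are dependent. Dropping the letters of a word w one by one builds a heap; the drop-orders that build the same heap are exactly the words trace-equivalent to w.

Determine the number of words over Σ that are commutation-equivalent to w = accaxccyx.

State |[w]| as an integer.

drop 0:a onto floor
drop 1:c onto floor
drop 2:c onto {1:c}
drop 3:a onto {0:a}
drop 4:x onto {2:c}
drop 5:c onto {4:x}
drop 6:c onto {5:c}
drop 7:y onto {3:a}
drop 8:x onto {6:c}
ground layer = {0:a, 1:c}
drop-orders for the pieces not yet dropped (sum over which currently-grounded one goes next):
  1 to go: {7} 1  {8} 1
  2 to go: {3,7} 1  {6,8} 1  {7,8} 2
  3 to go: {0,3,7} 1  {3,7,8} 3  {5,6,8} 1  {6,7,8} 3
  4 to go: {0,3,7,8} 4  {3,6,7,8} 6  {4,5,6,8} 1  {5,6,7,8} 4
  5 to go: {0,3,6,7,8} 10  {2,4,5,6,8} 1  {3,5,6,7,8} 10  {4,5,6,7,8} 5
  6 to go: {0,3,5,6,7,8} 20  {1,2,4,5,6,8} 1  {2,4,5,6,7,8} 6  {3,4,5,6,7,8} 15
  7 to go: {0,3,4,5,6,7,8} 35  {1,2,4,5,6,7,8} 7  {2,3,4,5,6,7,8} 21
  if 0:a drops first: 28 orders
  if 1:c drops first: 56 orders
heap linearizations: 84

84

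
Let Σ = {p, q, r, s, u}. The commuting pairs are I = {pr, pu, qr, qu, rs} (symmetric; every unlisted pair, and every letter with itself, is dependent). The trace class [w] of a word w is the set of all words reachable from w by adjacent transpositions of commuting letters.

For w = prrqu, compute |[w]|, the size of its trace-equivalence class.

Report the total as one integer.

0(p) covers ∅
1(r) covers ∅
2(r) covers 1:r
3(q) covers 0:p
4(u) covers 2:r
floor of heap: 0:p, 1:r
completions by unplaced set U, small U first (add the entries for U minus each lowest piece of U):
  |U|=1: {3}:1  {4}:1
  |U|=2: {0,3}:1  {2,4}:1  {3,4}:2
  |U|=3: {0,3,4}:3  {1,2,4}:1  {2,3,4}:3
  start at 0(p): 4
  start at 1(r): 6
sum over floor = 10

10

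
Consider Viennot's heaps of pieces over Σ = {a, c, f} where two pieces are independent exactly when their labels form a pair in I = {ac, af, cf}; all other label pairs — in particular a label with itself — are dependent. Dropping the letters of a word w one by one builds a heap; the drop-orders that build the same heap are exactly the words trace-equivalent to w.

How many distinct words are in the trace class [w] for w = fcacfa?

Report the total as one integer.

90

drop 0:f onto floor
drop 1:c onto floor
drop 2:a onto floor
drop 3:c onto {1:c}
drop 4:f onto {0:f}
drop 5:a onto {2:a}
ground layer = {0:f, 1:c, 2:a}
drop-orders for the pieces not yet dropped (sum over which currently-grounded one goes next):
  1 to go: {3} 1  {4} 1  {5} 1
  2 to go: {0,4} 1  {1,3} 1  {2,5} 1  {3,4} 2  {3,5} 2  {4,5} 2
  3 to go: {0,3,4} 3  {0,4,5} 3  {1,3,4} 3  {1,3,5} 3  {2,3,5} 3  {2,4,5} 3  {3,4,5} 6
  4 to go: {0,1,3,4} 6  {0,2,4,5} 6  {0,3,4,5} 12  {1,2,3,5} 6  {1,3,4,5} 12  {2,3,4,5} 12
  if 0:f drops first: 30 orders
  if 1:c drops first: 30 orders
  if 2:a drops first: 30 orders
heap linearizations: 90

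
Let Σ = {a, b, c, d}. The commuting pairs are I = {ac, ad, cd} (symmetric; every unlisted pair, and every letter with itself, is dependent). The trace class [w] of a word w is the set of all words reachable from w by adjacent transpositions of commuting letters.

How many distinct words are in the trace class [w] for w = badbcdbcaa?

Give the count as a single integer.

12

0(b) covers ∅
1(a) covers 0:b
2(d) covers 0:b
3(b) covers 1:a, 2:d
4(c) covers 3:b
5(d) covers 3:b
6(b) covers 4:c, 5:d
7(c) covers 6:b
8(a) covers 6:b
9(a) covers 8:a
floor of heap: 0:b
completions by unplaced set U, small U first (add the entries for U minus each lowest piece of U):
  |U|=1: {7}:1  {9}:1
  |U|=2: {7,9}:2  {8,9}:1
  |U|=3: {7,8,9}:3
  |U|=4: {6,7,8,9}:3
  |U|=5: {4,6,7,8,9}:3  {5,6,7,8,9}:3
  |U|=6: {4,5,6,7,8,9}:6
  |U|=7: {3,4,5,6,7,8,9}:6
  |U|=8: {1,3,4,5,6,7,8,9}:6  {2,3,4,5,6,7,8,9}:6
  start at 0(b): 12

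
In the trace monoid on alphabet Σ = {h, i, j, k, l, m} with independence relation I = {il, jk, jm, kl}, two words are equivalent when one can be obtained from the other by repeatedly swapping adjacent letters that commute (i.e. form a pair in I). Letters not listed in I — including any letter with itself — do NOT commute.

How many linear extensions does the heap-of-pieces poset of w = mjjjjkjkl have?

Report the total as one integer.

83

drop 0:m onto floor
drop 1:j onto floor
drop 2:j onto {1:j}
drop 3:j onto {2:j}
drop 4:j onto {3:j}
drop 5:k onto {0:m}
drop 6:j onto {4:j}
drop 7:k onto {5:k}
drop 8:l onto {0:m, 6:j}
ground layer = {0:m, 1:j}
drop-orders for the pieces not yet dropped (sum over which currently-grounded one goes next):
  1 to go: {7} 1  {8} 1
  2 to go: {5,7} 1  {6,8} 1  {7,8} 2
  3 to go: {4,6,8} 1  {5,7,8} 3  {6,7,8} 3
  4 to go: {0,5,7,8} 3  {3,4,6,8} 1  {4,6,7,8} 4  {5,6,7,8} 6
  5 to go: {0,5,6,7,8} 9  {2,3,4,6,8} 1  {3,4,6,7,8} 5  {4,5,6,7,8} 10
  6 to go: {0,4,5,6,7,8} 19  {1,2,3,4,6,8} 1  {2,3,4,6,7,8} 6  {3,4,5,6,7,8} 15
  7 to go: {0,3,4,5,6,7,8} 34  {1,2,3,4,6,7,8} 7  {2,3,4,5,6,7,8} 21
  if 0:m drops first: 28 orders
  if 1:j drops first: 55 orders
heap linearizations: 83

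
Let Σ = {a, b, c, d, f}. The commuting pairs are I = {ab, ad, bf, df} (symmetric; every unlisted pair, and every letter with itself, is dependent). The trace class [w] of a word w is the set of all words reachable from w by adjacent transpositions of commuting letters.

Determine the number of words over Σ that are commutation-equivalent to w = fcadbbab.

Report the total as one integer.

15

0(f) covers ∅
1(c) covers 0:f
2(a) covers 1:c
3(d) covers 1:c
4(b) covers 3:d
5(b) covers 4:b
6(a) covers 2:a
7(b) covers 5:b
floor of heap: 0:f
completions by unplaced set U, small U first (add the entries for U minus each lowest piece of U):
  |U|=1: {6}:1  {7}:1
  |U|=2: {2,6}:1  {5,7}:1  {6,7}:2
  |U|=3: {2,6,7}:3  {4,5,7}:1  {5,6,7}:3
  |U|=4: {2,5,6,7}:6  {3,4,5,7}:1  {4,5,6,7}:4
  |U|=5: {2,4,5,6,7}:10  {3,4,5,6,7}:5
  |U|=6: {2,3,4,5,6,7}:15
  start at 0(f): 15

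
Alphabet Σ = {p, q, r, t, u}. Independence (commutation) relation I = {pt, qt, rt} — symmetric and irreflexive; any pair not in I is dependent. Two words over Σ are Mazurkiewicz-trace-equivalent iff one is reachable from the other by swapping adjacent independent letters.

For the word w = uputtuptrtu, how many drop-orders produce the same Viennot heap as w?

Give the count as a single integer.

6

0(u) covers ∅
1(p) covers 0:u
2(u) covers 1:p
3(t) covers 2:u
4(t) covers 3:t
5(u) covers 4:t
6(p) covers 5:u
7(t) covers 5:u
8(r) covers 6:p
9(t) covers 7:t
10(u) covers 8:r, 9:t
floor of heap: 0:u
completions by unplaced set U, small U first (add the entries for U minus each lowest piece of U):
  |U|=1: {10}:1
  |U|=2: {8,10}:1  {9,10}:1
  |U|=3: {6,8,10}:1  {7,9,10}:1  {8,9,10}:2
  |U|=4: {6,8,9,10}:3  {7,8,9,10}:3
  |U|=5: {6,7,8,9,10}:6
  |U|=6: {5,6,7,8,9,10}:6
  |U|=7: {4,5,6,7,8,9,10}:6
  |U|=8: {3,4,5,6,7,8,9,10}:6
  |U|=9: {2,3,4,5,6,7,8,9,10}:6
  start at 0(u): 6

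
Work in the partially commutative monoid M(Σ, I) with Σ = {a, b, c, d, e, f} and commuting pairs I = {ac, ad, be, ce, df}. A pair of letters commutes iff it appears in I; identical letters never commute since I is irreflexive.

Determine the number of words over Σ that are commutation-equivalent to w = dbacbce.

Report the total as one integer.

0(d) covers ∅
1(b) covers 0:d
2(a) covers 1:b
3(c) covers 1:b
4(b) covers 2:a, 3:c
5(c) covers 4:b
6(e) covers 2:a
floor of heap: 0:d
completions by unplaced set U, small U first (add the entries for U minus each lowest piece of U):
  |U|=1: {5}:1  {6}:1
  |U|=2: {4,5}:1  {5,6}:2
  |U|=3: {3,4,5}:1  {4,5,6}:3
  |U|=4: {2,4,5,6}:3  {3,4,5,6}:4
  |U|=5: {2,3,4,5,6}:7
  start at 0(d): 7

7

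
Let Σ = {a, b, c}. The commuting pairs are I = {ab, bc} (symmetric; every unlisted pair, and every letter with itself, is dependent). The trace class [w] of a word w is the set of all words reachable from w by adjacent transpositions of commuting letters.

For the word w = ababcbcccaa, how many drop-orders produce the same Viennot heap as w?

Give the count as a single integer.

#0=a has no predecessor
#1=b has no predecessor
#2=a depends on [0:a]
#3=b depends on [1:b]
#4=c depends on [2:a]
#5=b depends on [3:b]
#6=c depends on [4:c]
#7=c depends on [6:c]
#8=c depends on [7:c]
#9=a depends on [8:c]
#10=a depends on [9:a]
sources: [0:a, 1:b]
N(rest) = Σ N(rest − s) over sources s of rest; N(one piece) = 1:
  size 1 → [5]=1  [10]=1
  size 2 → [3,5]=1  [5,10]=2  [9,10]=1
  size 3 → [1,3,5]=1  [3,5,10]=3  [5,9,10]=3  [8,9,10]=1
  size 4 → [1,3,5,10]=4  [3,5,9,10]=6  [5,8,9,10]=4  [7,8,9,10]=1
  size 5 → [1,3,5,9,10]=10  [3,5,8,9,10]=10  [5,7,8,9,10]=5  [6,7,8,9,10]=1
  size 6 → [1,3,5,8,9,10]=20  [3,5,7,8,9,10]=15  [4,6,7,8,9,10]=1  [5,6,7,8,9,10]=6
  size 7 → [1,3,5,7,8,9,10]=35  [2,4,6,7,8,9,10]=1  [3,5,6,7,8,9,10]=21  [4,5,6,7,8,9,10]=7
  size 8 → [0,2,4,6,7,8,9,10]=1  [1,3,5,6,7,8,9,10]=56  [2,4,5,6,7,8,9,10]=8  [3,4,5,6,7,8,9,10]=28
  size 9 → [0,2,4,5,6,7,8,9,10]=9  [1,3,4,5,6,7,8,9,10]=84  [2,3,4,5,6,7,8,9,10]=36
  first=0(a) contributes 120
  first=1(b) contributes 45
|[w]| = 165

165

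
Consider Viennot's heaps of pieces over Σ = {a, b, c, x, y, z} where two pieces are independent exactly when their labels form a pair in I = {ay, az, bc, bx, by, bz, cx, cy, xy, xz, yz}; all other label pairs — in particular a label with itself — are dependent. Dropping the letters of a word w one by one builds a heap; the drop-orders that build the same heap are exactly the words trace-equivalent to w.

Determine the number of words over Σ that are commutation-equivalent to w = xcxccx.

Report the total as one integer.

0(x) covers ∅
1(c) covers ∅
2(x) covers 0:x
3(c) covers 1:c
4(c) covers 3:c
5(x) covers 2:x
floor of heap: 0:x, 1:c
completions by unplaced set U, small U first (add the entries for U minus each lowest piece of U):
  |U|=1: {4}:1  {5}:1
  |U|=2: {2,5}:1  {3,4}:1  {4,5}:2
  |U|=3: {0,2,5}:1  {1,3,4}:1  {2,4,5}:3  {3,4,5}:3
  |U|=4: {0,2,4,5}:4  {1,3,4,5}:4  {2,3,4,5}:6
  start at 0(x): 10
  start at 1(c): 10
sum over floor = 20

20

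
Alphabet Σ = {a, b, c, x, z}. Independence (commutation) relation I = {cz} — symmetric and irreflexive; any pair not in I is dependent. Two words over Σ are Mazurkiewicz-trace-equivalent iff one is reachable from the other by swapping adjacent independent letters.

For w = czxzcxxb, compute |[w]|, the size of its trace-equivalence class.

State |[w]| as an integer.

piece 0:c — minimal
piece 1:z — minimal
piece 2:x rests on {0:c, 1:z}
piece 3:z rests on {2:x}
piece 4:c rests on {2:x}
piece 5:x rests on {3:z, 4:c}
piece 6:x rests on {5:x}
piece 7:b rests on {6:x}
minimal pieces: {0:c, 1:z}
ways to finish when only these pieces remain (= sum over removing one remaining piece with nothing left below it):
  1 left: {7}→1
  2 left: {6,7}→1
  3 left: {5,6,7}→1
  4 left: {3,5,6,7}→1  {4,5,6,7}→1
  5 left: {3,4,5,6,7}→2
  6 left: {2,3,4,5,6,7}→2
  placing 0:c first → 2 extensions
  placing 1:z first → 2 extensions
total linear extensions = 4

4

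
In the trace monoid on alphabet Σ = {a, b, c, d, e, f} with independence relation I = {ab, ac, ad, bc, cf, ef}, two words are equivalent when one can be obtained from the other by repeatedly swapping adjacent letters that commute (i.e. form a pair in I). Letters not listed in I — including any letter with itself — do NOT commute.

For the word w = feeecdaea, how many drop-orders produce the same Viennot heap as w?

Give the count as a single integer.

14

0(f) covers ∅
1(e) covers ∅
2(e) covers 1:e
3(e) covers 2:e
4(c) covers 3:e
5(d) covers 0:f, 4:c
6(a) covers 0:f, 3:e
7(e) covers 5:d, 6:a
8(a) covers 7:e
floor of heap: 0:f, 1:e
completions by unplaced set U, small U first (add the entries for U minus each lowest piece of U):
  |U|=1: {8}:1
  |U|=2: {7,8}:1
  |U|=3: {5,7,8}:1  {6,7,8}:1
  |U|=4: {4,5,7,8}:1  {5,6,7,8}:2
  |U|=5: {0,5,6,7,8}:2  {4,5,6,7,8}:3
  |U|=6: {0,4,5,6,7,8}:5  {3,4,5,6,7,8}:3
  |U|=7: {0,3,4,5,6,7,8}:8  {2,3,4,5,6,7,8}:3
  start at 0(f): 3
  start at 1(e): 11
sum over floor = 14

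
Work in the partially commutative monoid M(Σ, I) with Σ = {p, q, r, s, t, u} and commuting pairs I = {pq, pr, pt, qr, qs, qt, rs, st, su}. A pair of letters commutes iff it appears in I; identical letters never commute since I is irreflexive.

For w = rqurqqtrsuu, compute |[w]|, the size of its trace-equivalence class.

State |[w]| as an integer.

drop 0:r onto floor
drop 1:q onto floor
drop 2:u onto {0:r, 1:q}
drop 3:r onto {2:u}
drop 4:q onto {2:u}
drop 5:q onto {4:q}
drop 6:t onto {3:r}
drop 7:r onto {6:t}
drop 8:s onto floor
drop 9:u onto {5:q, 7:r}
drop 10:u onto {9:u}
ground layer = {0:r, 1:q, 8:s}
drop-orders for the pieces not yet dropped (sum over which currently-grounded one goes next):
  1 to go: {8} 1  {10} 1
  2 to go: {8,10} 2  {9,10} 1
  3 to go: {5,9,10} 1  {7,9,10} 1  {8,9,10} 3
  4 to go: {4,5,9,10} 1  {5,7,9,10} 2  {5,8,9,10} 4  {6,7,9,10} 1  {7,8,9,10} 4
  5 to go: {3,6,7,9,10} 1  {4,5,7,9,10} 3  {4,5,8,9,10} 5  {5,6,7,9,10} 3  {5,7,8,9,10} 10  {6,7,8,9,10} 5
  6 to go: {3,5,6,7,9,10} 4  {3,6,7,8,9,10} 6  {4,5,6,7,9,10} 6  {4,5,7,8,9,10} 18  {5,6,7,8,9,10} 18
  7 to go: {3,4,5,6,7,9,10} 10  {3,5,6,7,8,9,10} 28  {4,5,6,7,8,9,10} 42
  8 to go: {2,3,4,5,6,7,9,10} 10  {3,4,5,6,7,8,9,10} 80
  9 to go: {0,2,3,4,5,6,7,9,10} 10  {1,2,3,4,5,6,7,9,10} 10  {2,3,4,5,6,7,8,9,10} 90
  if 0:r drops first: 100 orders
  if 1:q drops first: 100 orders
  if 8:s drops first: 20 orders
heap linearizations: 220

220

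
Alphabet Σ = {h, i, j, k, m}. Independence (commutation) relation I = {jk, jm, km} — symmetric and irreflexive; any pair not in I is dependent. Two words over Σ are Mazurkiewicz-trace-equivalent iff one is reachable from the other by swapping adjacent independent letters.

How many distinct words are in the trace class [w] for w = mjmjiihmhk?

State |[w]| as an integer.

0(m) covers ∅
1(j) covers ∅
2(m) covers 0:m
3(j) covers 1:j
4(i) covers 2:m, 3:j
5(i) covers 4:i
6(h) covers 5:i
7(m) covers 6:h
8(h) covers 7:m
9(k) covers 8:h
floor of heap: 0:m, 1:j
completions by unplaced set U, small U first (add the entries for U minus each lowest piece of U):
  |U|=1: {9}:1
  |U|=2: {8,9}:1
  |U|=3: {7,8,9}:1
  |U|=4: {6,7,8,9}:1
  |U|=5: {5,6,7,8,9}:1
  |U|=6: {4,5,6,7,8,9}:1
  |U|=7: {2,4,5,6,7,8,9}:1  {3,4,5,6,7,8,9}:1
  |U|=8: {0,2,4,5,6,7,8,9}:1  {1,3,4,5,6,7,8,9}:1  {2,3,4,5,6,7,8,9}:2
  start at 0(m): 3
  start at 1(j): 3
sum over floor = 6

6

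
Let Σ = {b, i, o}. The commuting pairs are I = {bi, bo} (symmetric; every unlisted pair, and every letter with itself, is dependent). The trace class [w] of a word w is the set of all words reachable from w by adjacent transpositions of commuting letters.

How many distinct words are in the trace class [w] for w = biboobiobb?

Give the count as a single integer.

252

drop 0:b onto floor
drop 1:i onto floor
drop 2:b onto {0:b}
drop 3:o onto {1:i}
drop 4:o onto {3:o}
drop 5:b onto {2:b}
drop 6:i onto {4:o}
drop 7:o onto {6:i}
drop 8:b onto {5:b}
drop 9:b onto {8:b}
ground layer = {0:b, 1:i}
drop-orders for the pieces not yet dropped (sum over which currently-grounded one goes next):
  1 to go: {7} 1  {9} 1
  2 to go: {6,7} 1  {7,9} 2  {8,9} 1
  3 to go: {4,6,7} 1  {5,8,9} 1  {6,7,9} 3  {7,8,9} 3
  4 to go: {2,5,8,9} 1  {3,4,6,7} 1  {4,6,7,9} 4  {5,7,8,9} 4  {6,7,8,9} 6
  5 to go: {0,2,5,8,9} 1  {1,3,4,6,7} 1  {2,5,7,8,9} 5  {3,4,6,7,9} 5  {4,6,7,8,9} 10  {5,6,7,8,9} 10
  6 to go: {0,2,5,7,8,9} 6  {1,3,4,6,7,9} 6  {2,5,6,7,8,9} 15  {3,4,6,7,8,9} 15  {4,5,6,7,8,9} 20
  7 to go: {0,2,5,6,7,8,9} 21  {1,3,4,6,7,8,9} 21  {2,4,5,6,7,8,9} 35  {3,4,5,6,7,8,9} 35
  8 to go: {0,2,4,5,6,7,8,9} 56  {1,3,4,5,6,7,8,9} 56  {2,3,4,5,6,7,8,9} 70
  if 0:b drops first: 126 orders
  if 1:i drops first: 126 orders
heap linearizations: 252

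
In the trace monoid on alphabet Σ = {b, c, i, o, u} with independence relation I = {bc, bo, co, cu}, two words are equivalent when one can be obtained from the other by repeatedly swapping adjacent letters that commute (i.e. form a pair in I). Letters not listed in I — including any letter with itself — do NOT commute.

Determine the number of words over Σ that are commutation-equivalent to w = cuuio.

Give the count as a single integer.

3

0(c) covers ∅
1(u) covers ∅
2(u) covers 1:u
3(i) covers 0:c, 2:u
4(o) covers 3:i
floor of heap: 0:c, 1:u
completions by unplaced set U, small U first (add the entries for U minus each lowest piece of U):
  |U|=1: {4}:1
  |U|=2: {3,4}:1
  |U|=3: {0,3,4}:1  {2,3,4}:1
  start at 0(c): 1
  start at 1(u): 2
sum over floor = 3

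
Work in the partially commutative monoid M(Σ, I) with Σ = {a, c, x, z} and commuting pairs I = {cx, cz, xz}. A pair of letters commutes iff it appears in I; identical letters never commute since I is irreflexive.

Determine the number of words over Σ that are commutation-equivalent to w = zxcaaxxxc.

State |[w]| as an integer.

24

#0=z has no predecessor
#1=x has no predecessor
#2=c has no predecessor
#3=a depends on [0:z, 1:x, 2:c]
#4=a depends on [3:a]
#5=x depends on [4:a]
#6=x depends on [5:x]
#7=x depends on [6:x]
#8=c depends on [4:a]
sources: [0:z, 1:x, 2:c]
N(rest) = Σ N(rest − s) over sources s of rest; N(one piece) = 1:
  size 1 → [7]=1  [8]=1
  size 2 → [6,7]=1  [7,8]=2
  size 3 → [5,6,7]=1  [6,7,8]=3
  size 4 → [5,6,7,8]=4
  size 5 → [4,5,6,7,8]=4
  size 6 → [3,4,5,6,7,8]=4
  size 7 → [0,3,4,5,6,7,8]=4  [1,3,4,5,6,7,8]=4  [2,3,4,5,6,7,8]=4
  first=0(z) contributes 8
  first=1(x) contributes 8
  first=2(c) contributes 8
|[w]| = 24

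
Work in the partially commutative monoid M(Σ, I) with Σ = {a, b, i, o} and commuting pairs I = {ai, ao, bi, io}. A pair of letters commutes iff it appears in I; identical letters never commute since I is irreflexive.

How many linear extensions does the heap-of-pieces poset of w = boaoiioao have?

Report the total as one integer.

540

drop 0:b onto floor
drop 1:o onto {0:b}
drop 2:a onto {0:b}
drop 3:o onto {1:o}
drop 4:i onto floor
drop 5:i onto {4:i}
drop 6:o onto {3:o}
drop 7:a onto {2:a}
drop 8:o onto {6:o}
ground layer = {0:b, 4:i}
drop-orders for the pieces not yet dropped (sum over which currently-grounded one goes next):
  1 to go: {5} 1  {7} 1  {8} 1
  2 to go: {2,7} 1  {4,5} 1  {5,7} 2  {5,8} 2  {6,8} 1  {7,8} 2
  3 to go: {2,5,7} 3  {2,7,8} 3  {3,6,8} 1  {4,5,7} 3  {4,5,8} 3  {5,6,8} 3  {5,7,8} 6  {6,7,8} 3
  4 to go: {1,3,6,8} 1  {2,4,5,7} 6  {2,5,7,8} 12  {2,6,7,8} 6  {3,5,6,8} 4  {3,6,7,8} 4  {4,5,6,8} 6  {4,5,7,8} 12  {5,6,7,8} 12
  5 to go: {1,3,5,6,8} 5  {1,3,6,7,8} 5  {2,3,6,7,8} 10  {2,4,5,7,8} 30  {2,5,6,7,8} 30  {3,4,5,6,8} 10  {3,5,6,7,8} 20  {4,5,6,7,8} 30
  6 to go: {1,2,3,6,7,8} 15  {1,3,4,5,6,8} 15  {1,3,5,6,7,8} 30  {2,3,5,6,7,8} 60  {2,4,5,6,7,8} 90  {3,4,5,6,7,8} 60
  7 to go: {0,1,2,3,6,7,8} 15  {1,2,3,5,6,7,8} 105  {1,3,4,5,6,7,8} 105  {2,3,4,5,6,7,8} 210
  if 0:b drops first: 420 orders
  if 4:i drops first: 120 orders
heap linearizations: 540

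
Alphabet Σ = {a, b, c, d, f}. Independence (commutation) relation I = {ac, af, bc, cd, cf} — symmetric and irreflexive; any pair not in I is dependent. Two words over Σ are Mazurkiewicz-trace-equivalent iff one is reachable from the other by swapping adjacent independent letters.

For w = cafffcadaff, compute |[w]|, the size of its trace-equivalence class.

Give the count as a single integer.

drop 0:c onto floor
drop 1:a onto floor
drop 2:f onto floor
drop 3:f onto {2:f}
drop 4:f onto {3:f}
drop 5:c onto {0:c}
drop 6:a onto {1:a}
drop 7:d onto {4:f, 6:a}
drop 8:a onto {7:d}
drop 9:f onto {7:d}
drop 10:f onto {9:f}
ground layer = {0:c, 1:a, 2:f}
drop-orders for the pieces not yet dropped (sum over which currently-grounded one goes next):
  1 to go: {5} 1  {8} 1  {10} 1
  2 to go: {0,5} 1  {5,8} 2  {5,10} 2  {8,10} 2  {9,10} 1
  3 to go: {0,5,8} 3  {0,5,10} 3  {5,8,10} 6  {5,9,10} 3  {8,9,10} 3
  4 to go: {0,5,8,10} 12  {0,5,9,10} 6  {5,8,9,10} 12  {7,8,9,10} 3
  5 to go: {0,5,8,9,10} 30  {4,7,8,9,10} 3  {5,7,8,9,10} 15  {6,7,8,9,10} 3
  6 to go: {0,5,7,8,9,10} 45  {1,6,7,8,9,10} 3  {3,4,7,8,9,10} 3  {4,5,7,8,9,10} 18  {4,6,7,8,9,10} 6  {5,6,7,8,9,10} 18
  7 to go: {0,4,5,7,8,9,10} 63  {0,5,6,7,8,9,10} 63  {1,4,6,7,8,9,10} 9  {1,5,6,7,8,9,10} 21  {2,3,4,7,8,9,10} 3  {3,4,5,7,8,9,10} 21  {3,4,6,7,8,9,10} 9  {4,5,6,7,8,9,10} 42
  8 to go: {0,1,5,6,7,8,9,10} 84  {0,3,4,5,7,8,9,10} 84  {0,4,5,6,7,8,9,10} 168  {1,3,4,6,7,8,9,10} 18  {1,4,5,6,7,8,9,10} 72  {2,3,4,5,7,8,9,10} 24  {2,3,4,6,7,8,9,10} 12  {3,4,5,6,7,8,9,10} 72
  9 to go: {0,1,4,5,6,7,8,9,10} 324  {0,2,3,4,5,7,8,9,10} 108  {0,3,4,5,6,7,8,9,10} 324  {1,2,3,4,6,7,8,9,10} 30  {1,3,4,5,6,7,8,9,10} 162  {2,3,4,5,6,7,8,9,10} 108
  if 0:c drops first: 300 orders
  if 1:a drops first: 540 orders
  if 2:f drops first: 810 orders
heap linearizations: 1650

1650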